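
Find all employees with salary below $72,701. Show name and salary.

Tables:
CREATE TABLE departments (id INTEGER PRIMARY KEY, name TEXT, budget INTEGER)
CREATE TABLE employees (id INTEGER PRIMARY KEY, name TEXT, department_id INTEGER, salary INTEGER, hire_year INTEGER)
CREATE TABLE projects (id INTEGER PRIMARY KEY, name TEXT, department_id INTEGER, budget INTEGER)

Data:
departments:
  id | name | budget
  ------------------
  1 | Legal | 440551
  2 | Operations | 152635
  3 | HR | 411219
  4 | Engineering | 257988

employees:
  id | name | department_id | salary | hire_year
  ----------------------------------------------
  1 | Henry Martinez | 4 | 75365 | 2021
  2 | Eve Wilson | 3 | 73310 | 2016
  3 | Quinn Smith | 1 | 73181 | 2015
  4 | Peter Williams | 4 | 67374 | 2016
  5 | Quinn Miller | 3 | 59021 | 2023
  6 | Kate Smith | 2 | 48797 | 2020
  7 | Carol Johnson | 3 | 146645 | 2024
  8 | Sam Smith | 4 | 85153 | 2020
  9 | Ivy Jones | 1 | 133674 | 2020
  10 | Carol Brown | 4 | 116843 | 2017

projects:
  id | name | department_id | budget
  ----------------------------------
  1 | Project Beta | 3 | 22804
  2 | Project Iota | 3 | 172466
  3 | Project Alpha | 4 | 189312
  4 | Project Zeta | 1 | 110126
SELECT name, salary FROM employees WHERE salary < 72701

Execution result:
name | salary
Peter Williams | 67374
Quinn Miller | 59021
Kate Smith | 48797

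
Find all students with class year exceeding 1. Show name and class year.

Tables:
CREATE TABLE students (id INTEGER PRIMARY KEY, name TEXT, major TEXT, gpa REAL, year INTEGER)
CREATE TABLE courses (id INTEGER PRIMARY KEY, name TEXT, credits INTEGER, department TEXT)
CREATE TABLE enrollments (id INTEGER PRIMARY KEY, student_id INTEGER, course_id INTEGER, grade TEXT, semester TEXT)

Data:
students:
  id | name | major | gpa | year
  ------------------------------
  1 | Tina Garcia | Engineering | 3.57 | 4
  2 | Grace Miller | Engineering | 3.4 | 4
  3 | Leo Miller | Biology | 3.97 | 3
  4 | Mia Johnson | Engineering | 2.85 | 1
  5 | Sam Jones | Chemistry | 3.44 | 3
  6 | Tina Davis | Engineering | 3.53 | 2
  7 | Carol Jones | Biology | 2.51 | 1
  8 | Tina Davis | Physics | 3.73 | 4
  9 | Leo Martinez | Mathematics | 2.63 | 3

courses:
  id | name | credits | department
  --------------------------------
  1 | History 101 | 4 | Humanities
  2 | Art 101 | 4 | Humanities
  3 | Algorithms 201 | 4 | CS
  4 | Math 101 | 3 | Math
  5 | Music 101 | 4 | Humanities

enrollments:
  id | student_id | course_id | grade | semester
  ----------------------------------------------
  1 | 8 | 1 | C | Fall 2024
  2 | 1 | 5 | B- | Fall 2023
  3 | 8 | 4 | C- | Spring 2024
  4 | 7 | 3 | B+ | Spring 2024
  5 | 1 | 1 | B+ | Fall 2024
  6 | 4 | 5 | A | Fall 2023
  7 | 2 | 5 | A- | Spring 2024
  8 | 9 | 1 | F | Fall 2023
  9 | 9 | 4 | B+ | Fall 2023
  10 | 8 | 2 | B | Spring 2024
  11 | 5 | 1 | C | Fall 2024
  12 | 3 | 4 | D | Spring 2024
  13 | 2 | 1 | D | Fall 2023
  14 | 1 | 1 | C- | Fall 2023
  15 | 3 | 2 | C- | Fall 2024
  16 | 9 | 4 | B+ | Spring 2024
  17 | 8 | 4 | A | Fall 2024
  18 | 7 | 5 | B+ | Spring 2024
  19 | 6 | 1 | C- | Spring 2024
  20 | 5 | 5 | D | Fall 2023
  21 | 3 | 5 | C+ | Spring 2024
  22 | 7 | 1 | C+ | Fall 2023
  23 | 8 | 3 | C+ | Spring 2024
SELECT name, year FROM students WHERE year > 1

Execution result:
name | year
Tina Garcia | 4
Grace Miller | 4
Leo Miller | 3
Sam Jones | 3
Tina Davis | 2
Tina Davis | 4
Leo Martinez | 3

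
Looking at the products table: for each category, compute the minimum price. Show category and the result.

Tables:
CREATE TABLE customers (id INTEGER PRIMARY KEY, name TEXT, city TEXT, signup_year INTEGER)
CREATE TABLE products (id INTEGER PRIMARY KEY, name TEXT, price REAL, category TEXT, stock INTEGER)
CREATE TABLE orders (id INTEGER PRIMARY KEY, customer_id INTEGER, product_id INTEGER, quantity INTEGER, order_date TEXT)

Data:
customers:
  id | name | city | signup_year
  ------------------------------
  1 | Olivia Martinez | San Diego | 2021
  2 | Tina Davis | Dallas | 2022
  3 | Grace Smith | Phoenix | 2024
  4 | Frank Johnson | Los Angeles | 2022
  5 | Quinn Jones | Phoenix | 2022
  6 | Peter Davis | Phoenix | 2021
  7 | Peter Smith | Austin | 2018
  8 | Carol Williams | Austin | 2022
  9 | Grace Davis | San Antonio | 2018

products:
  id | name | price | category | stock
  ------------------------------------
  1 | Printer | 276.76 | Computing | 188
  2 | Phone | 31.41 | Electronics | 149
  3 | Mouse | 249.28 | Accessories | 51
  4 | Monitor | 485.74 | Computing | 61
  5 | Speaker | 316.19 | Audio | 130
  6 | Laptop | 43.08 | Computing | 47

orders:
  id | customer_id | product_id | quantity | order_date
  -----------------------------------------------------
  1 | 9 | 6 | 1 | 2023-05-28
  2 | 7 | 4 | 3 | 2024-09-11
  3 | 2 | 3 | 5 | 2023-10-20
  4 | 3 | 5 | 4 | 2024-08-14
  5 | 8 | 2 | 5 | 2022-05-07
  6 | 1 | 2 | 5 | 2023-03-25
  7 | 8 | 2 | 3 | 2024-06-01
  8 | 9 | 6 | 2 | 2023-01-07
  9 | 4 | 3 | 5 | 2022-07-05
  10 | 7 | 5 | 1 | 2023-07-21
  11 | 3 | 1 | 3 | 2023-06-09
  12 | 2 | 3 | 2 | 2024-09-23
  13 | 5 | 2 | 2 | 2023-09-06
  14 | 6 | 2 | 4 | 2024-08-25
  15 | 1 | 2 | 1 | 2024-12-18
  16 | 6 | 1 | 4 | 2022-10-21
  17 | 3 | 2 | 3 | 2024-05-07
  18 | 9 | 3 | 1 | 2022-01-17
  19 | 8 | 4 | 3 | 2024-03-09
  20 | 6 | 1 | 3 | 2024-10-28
SELECT category, MIN(price) AS min_price FROM products GROUP BY category

Execution result:
category | min_price
Accessories | 249.28
Audio | 316.19
Computing | 43.08
Electronics | 31.41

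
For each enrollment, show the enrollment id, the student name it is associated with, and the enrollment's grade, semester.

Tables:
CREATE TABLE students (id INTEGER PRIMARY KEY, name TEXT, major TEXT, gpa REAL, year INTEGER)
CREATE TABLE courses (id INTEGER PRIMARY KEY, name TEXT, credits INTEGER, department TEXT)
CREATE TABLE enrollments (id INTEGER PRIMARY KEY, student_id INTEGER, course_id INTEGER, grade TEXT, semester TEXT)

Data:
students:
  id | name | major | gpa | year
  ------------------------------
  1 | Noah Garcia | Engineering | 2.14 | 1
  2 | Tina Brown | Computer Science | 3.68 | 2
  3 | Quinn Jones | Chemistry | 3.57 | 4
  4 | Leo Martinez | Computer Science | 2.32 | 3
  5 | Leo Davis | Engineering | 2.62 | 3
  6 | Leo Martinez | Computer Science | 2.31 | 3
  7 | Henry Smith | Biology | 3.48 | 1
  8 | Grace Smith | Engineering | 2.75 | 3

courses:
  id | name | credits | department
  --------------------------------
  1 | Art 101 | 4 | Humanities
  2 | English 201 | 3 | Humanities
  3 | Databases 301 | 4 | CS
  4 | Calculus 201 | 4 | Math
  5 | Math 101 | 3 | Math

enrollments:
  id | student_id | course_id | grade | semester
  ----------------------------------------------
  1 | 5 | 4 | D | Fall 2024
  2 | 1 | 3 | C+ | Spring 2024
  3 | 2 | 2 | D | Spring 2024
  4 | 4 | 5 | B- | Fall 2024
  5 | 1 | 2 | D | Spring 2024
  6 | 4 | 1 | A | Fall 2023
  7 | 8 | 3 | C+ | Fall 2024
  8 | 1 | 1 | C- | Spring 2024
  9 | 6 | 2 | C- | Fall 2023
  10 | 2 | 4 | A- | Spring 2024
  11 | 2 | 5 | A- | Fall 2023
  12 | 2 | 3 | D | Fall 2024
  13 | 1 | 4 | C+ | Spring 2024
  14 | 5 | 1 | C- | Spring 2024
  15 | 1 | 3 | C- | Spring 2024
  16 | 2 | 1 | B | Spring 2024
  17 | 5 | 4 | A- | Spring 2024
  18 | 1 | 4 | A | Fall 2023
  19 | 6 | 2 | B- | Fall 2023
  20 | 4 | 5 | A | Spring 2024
SELECT c.id, p.name AS student, c.grade, c.semester FROM enrollments c JOIN students p ON c.student_id = p.id

Execution result:
id | student | grade | semester
1 | Leo Davis | D | Fall 2024
2 | Noah Garcia | C+ | Spring 2024
3 | Tina Brown | D | Spring 2024
4 | Leo Martinez | B- | Fall 2024
5 | Noah Garcia | D | Spring 2024
6 | Leo Martinez | A | Fall 2023
7 | Grace Smith | C+ | Fall 2024
8 | Noah Garcia | C- | Spring 2024
9 | Leo Martinez | C- | Fall 2023
10 | Tina Brown | A- | Spring 2024
11 | Tina Brown | A- | Fall 2023
12 | Tina Brown | D | Fall 2024
13 | Noah Garcia | C+ | Spring 2024
14 | Leo Davis | C- | Spring 2024
15 | Noah Garcia | C- | Spring 2024
16 | Tina Brown | B | Spring 2024
17 | Leo Davis | A- | Spring 2024
18 | Noah Garcia | A | Fall 2023
19 | Leo Martinez | B- | Fall 2023
20 | Leo Martinez | A | Spring 2024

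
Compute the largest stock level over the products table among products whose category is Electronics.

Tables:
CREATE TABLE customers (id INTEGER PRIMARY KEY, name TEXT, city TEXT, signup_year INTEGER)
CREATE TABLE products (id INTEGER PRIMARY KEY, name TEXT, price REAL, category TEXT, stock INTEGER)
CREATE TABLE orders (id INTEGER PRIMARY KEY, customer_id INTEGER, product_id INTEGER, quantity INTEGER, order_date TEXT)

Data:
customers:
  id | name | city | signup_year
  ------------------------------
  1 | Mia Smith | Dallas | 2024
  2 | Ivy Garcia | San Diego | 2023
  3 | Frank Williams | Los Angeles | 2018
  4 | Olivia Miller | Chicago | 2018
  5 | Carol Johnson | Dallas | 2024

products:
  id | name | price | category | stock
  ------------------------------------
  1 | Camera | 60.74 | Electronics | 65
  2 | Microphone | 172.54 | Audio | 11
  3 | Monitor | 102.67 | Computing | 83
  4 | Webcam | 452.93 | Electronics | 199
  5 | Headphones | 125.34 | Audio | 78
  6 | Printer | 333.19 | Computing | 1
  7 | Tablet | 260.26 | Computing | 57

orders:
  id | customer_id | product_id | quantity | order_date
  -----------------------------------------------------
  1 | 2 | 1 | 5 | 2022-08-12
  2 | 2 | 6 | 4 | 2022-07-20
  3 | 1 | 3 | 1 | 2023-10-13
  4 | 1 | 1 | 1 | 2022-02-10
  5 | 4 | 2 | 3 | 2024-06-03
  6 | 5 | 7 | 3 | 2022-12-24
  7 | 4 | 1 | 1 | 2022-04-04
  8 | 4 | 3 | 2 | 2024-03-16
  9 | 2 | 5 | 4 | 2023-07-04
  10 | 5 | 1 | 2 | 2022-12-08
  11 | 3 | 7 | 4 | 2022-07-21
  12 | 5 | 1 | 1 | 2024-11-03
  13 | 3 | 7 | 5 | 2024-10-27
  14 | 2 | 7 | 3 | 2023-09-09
SELECT MAX(stock) FROM products WHERE category = 'Electronics'

Execution result:
199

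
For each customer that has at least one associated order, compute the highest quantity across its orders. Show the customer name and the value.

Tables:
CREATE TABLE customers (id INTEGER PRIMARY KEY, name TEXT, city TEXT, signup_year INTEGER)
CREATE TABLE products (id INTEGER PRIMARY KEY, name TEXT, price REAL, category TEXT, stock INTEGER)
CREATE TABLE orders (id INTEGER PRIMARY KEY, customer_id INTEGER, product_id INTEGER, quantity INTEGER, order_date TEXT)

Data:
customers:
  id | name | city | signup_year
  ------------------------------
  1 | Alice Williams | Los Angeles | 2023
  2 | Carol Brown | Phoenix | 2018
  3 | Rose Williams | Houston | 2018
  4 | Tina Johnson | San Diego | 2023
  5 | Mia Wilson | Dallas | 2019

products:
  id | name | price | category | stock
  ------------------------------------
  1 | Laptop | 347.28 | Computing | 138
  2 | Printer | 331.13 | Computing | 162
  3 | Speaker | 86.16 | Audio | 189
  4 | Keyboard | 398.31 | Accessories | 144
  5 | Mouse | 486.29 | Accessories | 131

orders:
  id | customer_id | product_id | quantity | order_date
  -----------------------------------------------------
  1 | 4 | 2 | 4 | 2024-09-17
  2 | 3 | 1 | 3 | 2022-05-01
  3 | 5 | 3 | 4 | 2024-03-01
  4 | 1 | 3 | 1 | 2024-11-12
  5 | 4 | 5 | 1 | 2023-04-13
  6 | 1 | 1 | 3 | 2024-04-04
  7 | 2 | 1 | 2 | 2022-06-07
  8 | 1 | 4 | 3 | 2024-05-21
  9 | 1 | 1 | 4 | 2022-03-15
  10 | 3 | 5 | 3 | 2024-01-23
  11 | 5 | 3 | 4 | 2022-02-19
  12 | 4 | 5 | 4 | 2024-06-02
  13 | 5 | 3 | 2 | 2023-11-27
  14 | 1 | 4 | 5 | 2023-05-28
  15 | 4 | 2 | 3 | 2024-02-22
SELECT p.name, MAX(c.quantity) AS max_quantity FROM orders c JOIN customers p ON c.customer_id = p.id GROUP BY p.id, p.name

Execution result:
name | max_quantity
Alice Williams | 5
Carol Brown | 2
Rose Williams | 3
Tina Johnson | 4
Mia Wilson | 4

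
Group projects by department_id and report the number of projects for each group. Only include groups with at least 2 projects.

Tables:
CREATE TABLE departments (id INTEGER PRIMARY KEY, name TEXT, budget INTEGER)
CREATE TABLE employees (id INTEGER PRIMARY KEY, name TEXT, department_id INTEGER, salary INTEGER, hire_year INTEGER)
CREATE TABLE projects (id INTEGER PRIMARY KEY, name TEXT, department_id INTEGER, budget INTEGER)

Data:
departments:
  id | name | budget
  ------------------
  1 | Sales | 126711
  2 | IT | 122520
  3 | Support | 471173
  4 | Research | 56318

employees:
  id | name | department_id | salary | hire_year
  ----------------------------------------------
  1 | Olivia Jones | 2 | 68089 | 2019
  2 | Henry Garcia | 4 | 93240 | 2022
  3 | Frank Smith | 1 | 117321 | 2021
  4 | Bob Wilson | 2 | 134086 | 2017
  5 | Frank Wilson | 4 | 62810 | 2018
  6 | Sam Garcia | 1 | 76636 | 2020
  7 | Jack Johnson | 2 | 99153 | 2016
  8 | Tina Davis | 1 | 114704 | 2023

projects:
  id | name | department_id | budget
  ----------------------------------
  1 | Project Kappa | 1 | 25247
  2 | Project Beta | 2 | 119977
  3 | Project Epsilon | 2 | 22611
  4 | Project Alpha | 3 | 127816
SELECT department_id, COUNT(*) AS n FROM projects GROUP BY department_id HAVING COUNT(*) >= 2

Execution result:
department_id | n
2 | 2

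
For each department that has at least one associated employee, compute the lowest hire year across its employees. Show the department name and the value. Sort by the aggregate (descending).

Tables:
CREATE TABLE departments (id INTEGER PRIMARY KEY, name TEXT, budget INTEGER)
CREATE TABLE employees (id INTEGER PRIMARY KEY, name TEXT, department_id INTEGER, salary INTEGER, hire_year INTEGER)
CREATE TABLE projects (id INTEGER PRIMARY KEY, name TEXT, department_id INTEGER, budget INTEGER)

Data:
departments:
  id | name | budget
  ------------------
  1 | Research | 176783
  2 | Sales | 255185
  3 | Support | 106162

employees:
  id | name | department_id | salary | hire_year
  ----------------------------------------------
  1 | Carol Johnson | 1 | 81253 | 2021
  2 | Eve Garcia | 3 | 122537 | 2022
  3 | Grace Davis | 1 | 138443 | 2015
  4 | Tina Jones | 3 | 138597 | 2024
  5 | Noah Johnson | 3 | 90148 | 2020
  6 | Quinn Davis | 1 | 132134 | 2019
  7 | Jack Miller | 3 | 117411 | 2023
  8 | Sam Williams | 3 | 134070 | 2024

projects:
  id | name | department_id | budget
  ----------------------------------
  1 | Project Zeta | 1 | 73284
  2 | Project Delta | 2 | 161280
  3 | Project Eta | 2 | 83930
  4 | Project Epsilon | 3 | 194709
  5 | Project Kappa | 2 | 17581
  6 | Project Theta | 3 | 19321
SELECT p.name, MIN(c.hire_year) AS min_hire_year FROM employees c JOIN departments p ON c.department_id = p.id GROUP BY p.id, p.name ORDER BY min_hire_year DESC

Execution result:
name | min_hire_year
Support | 2020
Research | 2015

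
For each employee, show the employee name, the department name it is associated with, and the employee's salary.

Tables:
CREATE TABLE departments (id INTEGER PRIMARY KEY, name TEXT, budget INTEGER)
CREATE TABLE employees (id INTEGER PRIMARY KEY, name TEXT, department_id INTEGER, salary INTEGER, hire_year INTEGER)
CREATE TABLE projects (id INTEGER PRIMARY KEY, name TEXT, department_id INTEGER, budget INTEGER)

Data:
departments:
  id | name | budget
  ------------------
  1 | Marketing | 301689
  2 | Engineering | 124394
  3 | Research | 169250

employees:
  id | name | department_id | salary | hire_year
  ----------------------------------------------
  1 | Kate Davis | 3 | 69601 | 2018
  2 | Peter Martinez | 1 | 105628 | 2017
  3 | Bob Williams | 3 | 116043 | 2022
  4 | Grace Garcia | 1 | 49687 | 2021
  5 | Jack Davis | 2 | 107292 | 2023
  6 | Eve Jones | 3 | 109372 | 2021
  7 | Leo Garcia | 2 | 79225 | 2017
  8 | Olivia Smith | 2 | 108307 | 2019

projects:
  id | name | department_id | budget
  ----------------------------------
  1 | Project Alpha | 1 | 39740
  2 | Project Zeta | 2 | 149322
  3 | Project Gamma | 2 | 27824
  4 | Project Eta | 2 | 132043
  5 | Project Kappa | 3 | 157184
SELECT c.name, p.name AS department, c.salary FROM employees c JOIN departments p ON c.department_id = p.id

Execution result:
name | department | salary
Kate Davis | Research | 69601
Peter Martinez | Marketing | 105628
Bob Williams | Research | 116043
Grace Garcia | Marketing | 49687
Jack Davis | Engineering | 107292
Eve Jones | Research | 109372
Leo Garcia | Engineering | 79225
Olivia Smith | Engineering | 108307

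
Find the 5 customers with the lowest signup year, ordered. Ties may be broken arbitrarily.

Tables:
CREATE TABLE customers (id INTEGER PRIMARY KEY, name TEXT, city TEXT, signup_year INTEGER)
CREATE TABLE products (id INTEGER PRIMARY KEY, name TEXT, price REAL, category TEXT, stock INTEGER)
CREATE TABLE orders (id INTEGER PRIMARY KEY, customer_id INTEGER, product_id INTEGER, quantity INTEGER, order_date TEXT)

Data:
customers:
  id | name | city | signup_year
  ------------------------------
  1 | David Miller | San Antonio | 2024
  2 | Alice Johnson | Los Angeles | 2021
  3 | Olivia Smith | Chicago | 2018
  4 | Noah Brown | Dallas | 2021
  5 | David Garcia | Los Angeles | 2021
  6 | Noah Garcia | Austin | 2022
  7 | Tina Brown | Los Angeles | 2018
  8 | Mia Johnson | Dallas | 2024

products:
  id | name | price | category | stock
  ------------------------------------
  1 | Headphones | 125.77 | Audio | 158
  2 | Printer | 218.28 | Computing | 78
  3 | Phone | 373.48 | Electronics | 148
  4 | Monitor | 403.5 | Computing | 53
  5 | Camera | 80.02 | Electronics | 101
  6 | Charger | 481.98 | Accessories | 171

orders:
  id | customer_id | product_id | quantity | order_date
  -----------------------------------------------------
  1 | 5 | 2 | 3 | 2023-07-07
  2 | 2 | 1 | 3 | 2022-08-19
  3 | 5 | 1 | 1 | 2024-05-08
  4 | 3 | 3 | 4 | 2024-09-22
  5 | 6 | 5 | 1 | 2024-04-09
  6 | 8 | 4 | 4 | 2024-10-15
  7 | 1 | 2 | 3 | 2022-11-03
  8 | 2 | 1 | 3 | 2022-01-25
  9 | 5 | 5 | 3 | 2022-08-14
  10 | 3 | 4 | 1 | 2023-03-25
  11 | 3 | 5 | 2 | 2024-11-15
SELECT name, signup_year FROM customers ORDER BY signup_year ASC LIMIT 5

Execution result:
name | signup_year
Olivia Smith | 2018
Tina Brown | 2018
Alice Johnson | 2021
Noah Brown | 2021
David Garcia | 2021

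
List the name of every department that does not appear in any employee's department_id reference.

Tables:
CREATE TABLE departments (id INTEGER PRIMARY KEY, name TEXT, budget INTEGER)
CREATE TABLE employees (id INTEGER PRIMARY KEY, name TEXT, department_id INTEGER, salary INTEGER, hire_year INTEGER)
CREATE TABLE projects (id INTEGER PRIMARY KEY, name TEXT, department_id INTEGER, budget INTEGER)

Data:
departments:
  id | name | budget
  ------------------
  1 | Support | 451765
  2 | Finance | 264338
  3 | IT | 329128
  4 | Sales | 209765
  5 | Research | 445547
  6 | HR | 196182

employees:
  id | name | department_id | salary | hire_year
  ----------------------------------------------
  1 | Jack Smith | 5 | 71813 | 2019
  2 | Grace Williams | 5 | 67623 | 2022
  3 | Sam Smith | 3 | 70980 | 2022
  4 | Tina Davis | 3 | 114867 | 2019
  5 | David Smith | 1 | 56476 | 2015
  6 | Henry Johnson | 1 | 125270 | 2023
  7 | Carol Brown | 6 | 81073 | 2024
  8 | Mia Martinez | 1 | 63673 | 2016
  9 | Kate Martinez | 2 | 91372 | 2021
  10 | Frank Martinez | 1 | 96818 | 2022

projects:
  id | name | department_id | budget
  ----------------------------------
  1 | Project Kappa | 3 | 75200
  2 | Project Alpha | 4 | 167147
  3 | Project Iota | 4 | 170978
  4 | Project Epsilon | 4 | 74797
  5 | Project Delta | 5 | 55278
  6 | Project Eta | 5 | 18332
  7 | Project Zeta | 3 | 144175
SELECT p.name FROM departments p LEFT JOIN employees c ON c.department_id = p.id WHERE c.id IS NULL

Execution result:
Sales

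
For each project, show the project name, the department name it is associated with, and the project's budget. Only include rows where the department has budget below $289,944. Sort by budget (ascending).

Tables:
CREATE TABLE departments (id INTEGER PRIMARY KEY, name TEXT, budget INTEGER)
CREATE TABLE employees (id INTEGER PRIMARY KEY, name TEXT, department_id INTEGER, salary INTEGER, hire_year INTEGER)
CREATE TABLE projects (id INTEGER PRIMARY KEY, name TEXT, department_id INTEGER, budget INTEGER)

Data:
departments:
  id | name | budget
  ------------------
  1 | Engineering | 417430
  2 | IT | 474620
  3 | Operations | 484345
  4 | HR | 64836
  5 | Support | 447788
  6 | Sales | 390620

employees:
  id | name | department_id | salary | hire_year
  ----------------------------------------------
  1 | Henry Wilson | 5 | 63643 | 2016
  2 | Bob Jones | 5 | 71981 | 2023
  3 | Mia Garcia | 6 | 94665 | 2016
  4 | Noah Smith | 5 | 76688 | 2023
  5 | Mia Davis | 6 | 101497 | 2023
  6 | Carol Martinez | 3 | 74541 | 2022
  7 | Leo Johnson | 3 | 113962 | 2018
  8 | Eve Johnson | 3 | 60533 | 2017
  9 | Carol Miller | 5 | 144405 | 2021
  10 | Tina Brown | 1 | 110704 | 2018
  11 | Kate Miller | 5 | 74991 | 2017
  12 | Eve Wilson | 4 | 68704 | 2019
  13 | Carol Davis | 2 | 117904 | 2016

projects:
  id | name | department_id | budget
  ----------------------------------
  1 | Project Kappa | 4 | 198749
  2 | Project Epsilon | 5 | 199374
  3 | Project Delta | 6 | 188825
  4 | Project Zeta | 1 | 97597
SELECT c.name, p.name AS department, c.budget FROM projects c JOIN departments p ON c.department_id = p.id WHERE p.budget < 289944 ORDER BY c.budget ASC

Execution result:
name | department | budget
Project Kappa | HR | 198749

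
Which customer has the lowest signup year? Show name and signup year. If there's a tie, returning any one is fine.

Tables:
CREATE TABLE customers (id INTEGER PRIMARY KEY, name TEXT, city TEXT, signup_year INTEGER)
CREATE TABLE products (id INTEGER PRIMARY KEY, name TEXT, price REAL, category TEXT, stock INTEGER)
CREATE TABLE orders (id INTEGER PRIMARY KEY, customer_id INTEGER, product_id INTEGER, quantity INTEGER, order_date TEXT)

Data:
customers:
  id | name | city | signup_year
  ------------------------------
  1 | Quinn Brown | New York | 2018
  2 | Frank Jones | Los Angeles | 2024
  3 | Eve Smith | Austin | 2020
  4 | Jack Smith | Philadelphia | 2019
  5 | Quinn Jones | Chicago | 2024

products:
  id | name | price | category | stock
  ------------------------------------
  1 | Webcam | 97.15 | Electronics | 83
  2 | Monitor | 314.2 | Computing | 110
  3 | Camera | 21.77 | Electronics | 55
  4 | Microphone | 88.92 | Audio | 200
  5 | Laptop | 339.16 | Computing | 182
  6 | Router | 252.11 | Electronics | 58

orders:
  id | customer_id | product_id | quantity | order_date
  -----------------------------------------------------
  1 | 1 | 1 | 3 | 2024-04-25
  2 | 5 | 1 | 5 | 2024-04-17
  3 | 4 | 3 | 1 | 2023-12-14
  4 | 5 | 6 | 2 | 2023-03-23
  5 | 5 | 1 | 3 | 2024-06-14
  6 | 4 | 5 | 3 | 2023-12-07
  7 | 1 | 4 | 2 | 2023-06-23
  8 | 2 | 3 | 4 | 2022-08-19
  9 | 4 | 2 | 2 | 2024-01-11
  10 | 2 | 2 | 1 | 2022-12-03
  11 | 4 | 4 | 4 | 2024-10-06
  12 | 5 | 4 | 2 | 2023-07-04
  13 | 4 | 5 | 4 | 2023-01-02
SELECT name, signup_year FROM customers ORDER BY signup_year ASC LIMIT 1

Execution result:
name | signup_year
Quinn Brown | 2018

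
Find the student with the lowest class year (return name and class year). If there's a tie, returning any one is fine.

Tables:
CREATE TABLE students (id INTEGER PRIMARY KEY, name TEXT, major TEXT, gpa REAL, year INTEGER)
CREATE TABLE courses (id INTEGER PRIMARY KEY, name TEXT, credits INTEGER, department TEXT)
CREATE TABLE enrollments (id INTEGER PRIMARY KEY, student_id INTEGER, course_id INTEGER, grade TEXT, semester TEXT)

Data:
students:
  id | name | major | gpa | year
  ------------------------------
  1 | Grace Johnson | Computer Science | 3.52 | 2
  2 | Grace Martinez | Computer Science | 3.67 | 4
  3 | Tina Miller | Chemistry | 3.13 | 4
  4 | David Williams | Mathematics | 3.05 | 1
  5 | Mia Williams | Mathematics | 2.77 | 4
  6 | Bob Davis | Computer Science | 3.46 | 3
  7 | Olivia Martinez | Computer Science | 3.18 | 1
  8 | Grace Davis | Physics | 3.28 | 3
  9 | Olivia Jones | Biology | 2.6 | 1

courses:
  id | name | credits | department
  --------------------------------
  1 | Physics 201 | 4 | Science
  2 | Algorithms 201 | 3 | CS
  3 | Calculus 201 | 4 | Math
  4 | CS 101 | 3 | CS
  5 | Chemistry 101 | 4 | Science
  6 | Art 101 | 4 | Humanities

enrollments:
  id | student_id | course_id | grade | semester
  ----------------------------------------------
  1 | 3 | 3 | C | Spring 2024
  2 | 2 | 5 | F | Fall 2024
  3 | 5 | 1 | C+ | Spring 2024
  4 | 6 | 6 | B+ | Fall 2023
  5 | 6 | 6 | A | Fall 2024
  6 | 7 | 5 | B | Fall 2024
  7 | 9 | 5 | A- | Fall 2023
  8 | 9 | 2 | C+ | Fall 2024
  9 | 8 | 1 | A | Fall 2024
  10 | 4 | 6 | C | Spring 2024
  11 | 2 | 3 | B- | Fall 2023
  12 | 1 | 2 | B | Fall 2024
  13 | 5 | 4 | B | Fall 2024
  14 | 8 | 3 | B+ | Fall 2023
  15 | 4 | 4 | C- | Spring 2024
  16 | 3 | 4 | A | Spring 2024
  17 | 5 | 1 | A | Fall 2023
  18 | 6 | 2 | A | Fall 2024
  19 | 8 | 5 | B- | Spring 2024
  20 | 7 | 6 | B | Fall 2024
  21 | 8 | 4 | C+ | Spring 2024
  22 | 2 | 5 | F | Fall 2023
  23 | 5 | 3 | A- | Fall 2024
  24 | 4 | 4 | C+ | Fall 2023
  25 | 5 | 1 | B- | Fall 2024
SELECT name, year FROM students ORDER BY year ASC LIMIT 1

Execution result:
name | year
David Williams | 1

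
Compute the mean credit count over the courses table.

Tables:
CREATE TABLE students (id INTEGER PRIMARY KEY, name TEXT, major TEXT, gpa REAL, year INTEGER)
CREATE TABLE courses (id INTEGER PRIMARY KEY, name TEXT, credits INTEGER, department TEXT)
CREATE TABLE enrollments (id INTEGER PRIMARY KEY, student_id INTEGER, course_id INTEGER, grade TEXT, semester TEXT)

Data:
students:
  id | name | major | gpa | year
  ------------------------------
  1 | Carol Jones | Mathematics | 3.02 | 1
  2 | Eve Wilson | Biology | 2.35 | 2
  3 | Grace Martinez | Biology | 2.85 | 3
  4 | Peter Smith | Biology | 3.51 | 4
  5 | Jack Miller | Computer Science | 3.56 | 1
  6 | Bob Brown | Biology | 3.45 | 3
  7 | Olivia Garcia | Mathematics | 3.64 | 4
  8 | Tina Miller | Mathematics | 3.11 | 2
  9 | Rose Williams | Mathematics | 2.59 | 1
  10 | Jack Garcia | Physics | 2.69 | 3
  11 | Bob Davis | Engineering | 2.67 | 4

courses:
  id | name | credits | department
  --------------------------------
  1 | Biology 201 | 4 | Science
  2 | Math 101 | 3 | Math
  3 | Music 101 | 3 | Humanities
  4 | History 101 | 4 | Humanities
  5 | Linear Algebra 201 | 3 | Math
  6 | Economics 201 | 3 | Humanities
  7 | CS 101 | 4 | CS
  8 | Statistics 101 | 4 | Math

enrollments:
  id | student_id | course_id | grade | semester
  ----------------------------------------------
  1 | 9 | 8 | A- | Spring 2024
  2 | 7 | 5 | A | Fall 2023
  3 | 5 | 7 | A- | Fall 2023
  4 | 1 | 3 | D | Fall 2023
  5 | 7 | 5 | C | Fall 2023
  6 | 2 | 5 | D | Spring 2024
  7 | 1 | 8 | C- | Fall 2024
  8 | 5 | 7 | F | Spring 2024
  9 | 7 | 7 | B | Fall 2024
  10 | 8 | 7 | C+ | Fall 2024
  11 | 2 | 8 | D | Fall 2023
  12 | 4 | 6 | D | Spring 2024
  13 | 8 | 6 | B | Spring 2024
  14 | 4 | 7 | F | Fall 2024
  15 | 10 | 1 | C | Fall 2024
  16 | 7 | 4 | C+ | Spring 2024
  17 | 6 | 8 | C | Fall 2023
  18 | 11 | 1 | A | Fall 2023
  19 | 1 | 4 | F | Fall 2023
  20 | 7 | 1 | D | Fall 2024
SELECT AVG(credits) FROM courses

Execution result:
3.50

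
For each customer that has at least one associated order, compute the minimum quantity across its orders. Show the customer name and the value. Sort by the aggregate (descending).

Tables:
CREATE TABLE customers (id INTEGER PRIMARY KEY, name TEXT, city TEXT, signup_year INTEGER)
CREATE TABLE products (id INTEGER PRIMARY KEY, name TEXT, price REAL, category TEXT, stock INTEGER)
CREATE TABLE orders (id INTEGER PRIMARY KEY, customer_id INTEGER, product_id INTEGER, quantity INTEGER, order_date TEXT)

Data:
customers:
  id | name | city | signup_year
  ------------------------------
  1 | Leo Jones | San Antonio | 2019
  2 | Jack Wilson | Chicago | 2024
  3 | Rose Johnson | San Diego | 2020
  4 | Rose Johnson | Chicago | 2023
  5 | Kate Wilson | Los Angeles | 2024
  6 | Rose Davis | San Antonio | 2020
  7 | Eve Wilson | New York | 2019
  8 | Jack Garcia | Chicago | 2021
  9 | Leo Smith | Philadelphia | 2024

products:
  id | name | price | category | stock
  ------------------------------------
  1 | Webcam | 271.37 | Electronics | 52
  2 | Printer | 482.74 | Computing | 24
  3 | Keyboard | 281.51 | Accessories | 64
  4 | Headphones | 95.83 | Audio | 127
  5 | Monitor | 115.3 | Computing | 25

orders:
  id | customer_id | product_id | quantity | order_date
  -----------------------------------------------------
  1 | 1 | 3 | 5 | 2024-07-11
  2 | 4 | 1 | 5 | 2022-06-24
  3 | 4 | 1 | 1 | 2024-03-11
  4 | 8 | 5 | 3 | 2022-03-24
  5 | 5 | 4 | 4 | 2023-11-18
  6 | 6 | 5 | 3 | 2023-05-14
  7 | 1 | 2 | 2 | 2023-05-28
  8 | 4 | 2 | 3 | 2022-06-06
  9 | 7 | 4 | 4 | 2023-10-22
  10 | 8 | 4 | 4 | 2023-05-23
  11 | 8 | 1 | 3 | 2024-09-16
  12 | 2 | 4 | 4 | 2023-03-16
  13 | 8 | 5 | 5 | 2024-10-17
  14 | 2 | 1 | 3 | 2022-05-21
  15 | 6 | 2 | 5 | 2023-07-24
SELECT p.name, MIN(c.quantity) AS min_quantity FROM orders c JOIN customers p ON c.customer_id = p.id GROUP BY p.id, p.name ORDER BY min_quantity DESC

Execution result:
name | min_quantity
Kate Wilson | 4
Eve Wilson | 4
Jack Wilson | 3
Rose Davis | 3
Jack Garcia | 3
Leo Jones | 2
Rose Johnson | 1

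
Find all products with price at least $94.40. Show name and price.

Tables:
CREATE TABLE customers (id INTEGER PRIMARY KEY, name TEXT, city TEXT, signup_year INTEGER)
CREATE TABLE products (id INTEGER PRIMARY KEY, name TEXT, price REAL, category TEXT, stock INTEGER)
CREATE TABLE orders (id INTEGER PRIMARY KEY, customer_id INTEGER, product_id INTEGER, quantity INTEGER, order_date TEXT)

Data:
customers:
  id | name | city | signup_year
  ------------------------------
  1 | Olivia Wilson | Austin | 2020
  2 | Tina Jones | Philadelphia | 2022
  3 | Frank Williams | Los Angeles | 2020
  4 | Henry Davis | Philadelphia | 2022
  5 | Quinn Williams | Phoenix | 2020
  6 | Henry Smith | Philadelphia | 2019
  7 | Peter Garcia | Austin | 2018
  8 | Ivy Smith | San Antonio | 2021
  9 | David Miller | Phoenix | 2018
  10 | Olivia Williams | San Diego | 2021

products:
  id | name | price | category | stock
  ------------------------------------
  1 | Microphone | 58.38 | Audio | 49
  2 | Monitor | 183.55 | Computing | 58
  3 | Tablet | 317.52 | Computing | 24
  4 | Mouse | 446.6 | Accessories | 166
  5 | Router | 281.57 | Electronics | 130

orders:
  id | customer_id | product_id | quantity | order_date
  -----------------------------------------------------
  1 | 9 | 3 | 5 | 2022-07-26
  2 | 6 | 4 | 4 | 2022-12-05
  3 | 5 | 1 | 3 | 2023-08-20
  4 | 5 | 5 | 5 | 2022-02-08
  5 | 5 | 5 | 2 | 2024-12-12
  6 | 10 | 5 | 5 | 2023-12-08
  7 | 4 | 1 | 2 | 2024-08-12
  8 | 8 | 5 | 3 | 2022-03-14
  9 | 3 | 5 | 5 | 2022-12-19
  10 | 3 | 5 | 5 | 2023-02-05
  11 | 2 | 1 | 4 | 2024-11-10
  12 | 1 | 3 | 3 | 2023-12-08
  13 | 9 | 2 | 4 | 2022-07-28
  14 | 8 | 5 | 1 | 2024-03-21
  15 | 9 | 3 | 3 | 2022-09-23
SELECT name, price FROM products WHERE price >= 94.4

Execution result:
name | price
Monitor | 183.55
Tablet | 317.52
Mouse | 446.60
Router | 281.57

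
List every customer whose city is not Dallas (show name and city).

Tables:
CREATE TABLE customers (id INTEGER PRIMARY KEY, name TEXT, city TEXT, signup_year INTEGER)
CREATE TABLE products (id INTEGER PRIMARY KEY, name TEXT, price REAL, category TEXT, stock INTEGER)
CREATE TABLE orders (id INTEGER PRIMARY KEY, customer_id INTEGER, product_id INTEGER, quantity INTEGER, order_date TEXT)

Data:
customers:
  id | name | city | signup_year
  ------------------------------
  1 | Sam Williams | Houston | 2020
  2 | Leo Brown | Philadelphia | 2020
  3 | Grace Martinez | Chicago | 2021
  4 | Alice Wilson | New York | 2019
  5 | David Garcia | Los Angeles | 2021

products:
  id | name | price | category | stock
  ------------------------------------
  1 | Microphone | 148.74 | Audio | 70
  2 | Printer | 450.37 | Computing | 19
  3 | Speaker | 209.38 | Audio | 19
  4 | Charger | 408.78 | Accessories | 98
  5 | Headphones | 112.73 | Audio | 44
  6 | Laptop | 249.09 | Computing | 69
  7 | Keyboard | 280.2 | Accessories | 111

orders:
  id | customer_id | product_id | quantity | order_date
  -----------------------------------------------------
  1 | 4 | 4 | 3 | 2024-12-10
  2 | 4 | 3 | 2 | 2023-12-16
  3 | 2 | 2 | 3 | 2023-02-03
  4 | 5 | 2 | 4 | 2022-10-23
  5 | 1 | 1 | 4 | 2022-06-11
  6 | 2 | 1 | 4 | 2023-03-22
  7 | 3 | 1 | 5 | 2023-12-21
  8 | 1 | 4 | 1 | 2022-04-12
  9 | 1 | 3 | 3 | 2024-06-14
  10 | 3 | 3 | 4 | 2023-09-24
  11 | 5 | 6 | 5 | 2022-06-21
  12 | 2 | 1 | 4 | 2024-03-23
SELECT name, city FROM customers WHERE city <> 'Dallas'

Execution result:
name | city
Sam Williams | Houston
Leo Brown | Philadelphia
Grace Martinez | Chicago
Alice Wilson | New York
David Garcia | Los Angeles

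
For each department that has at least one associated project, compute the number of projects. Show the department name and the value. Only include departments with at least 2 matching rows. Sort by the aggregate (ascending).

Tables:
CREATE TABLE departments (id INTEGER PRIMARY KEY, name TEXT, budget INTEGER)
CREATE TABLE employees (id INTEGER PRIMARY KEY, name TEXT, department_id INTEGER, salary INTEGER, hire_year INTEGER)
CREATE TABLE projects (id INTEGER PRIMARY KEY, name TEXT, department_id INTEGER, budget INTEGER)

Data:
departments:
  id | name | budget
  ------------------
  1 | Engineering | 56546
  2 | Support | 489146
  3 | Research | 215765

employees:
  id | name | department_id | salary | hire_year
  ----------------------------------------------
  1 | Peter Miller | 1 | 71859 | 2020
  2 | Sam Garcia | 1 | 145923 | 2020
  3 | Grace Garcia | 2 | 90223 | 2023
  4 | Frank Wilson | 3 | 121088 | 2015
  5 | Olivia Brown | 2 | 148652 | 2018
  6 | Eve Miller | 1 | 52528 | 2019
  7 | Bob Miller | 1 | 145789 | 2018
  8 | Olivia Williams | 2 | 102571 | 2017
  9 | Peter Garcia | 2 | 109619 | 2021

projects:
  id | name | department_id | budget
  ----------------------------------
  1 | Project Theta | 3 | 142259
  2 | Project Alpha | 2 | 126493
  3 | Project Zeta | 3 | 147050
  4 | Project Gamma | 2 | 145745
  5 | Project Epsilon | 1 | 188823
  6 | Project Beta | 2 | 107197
SELECT p.name, COUNT(*) AS n FROM projects c JOIN departments p ON c.department_id = p.id GROUP BY p.id, p.name HAVING COUNT(*) >= 2 ORDER BY n ASC

Execution result:
name | n
Research | 2
Support | 3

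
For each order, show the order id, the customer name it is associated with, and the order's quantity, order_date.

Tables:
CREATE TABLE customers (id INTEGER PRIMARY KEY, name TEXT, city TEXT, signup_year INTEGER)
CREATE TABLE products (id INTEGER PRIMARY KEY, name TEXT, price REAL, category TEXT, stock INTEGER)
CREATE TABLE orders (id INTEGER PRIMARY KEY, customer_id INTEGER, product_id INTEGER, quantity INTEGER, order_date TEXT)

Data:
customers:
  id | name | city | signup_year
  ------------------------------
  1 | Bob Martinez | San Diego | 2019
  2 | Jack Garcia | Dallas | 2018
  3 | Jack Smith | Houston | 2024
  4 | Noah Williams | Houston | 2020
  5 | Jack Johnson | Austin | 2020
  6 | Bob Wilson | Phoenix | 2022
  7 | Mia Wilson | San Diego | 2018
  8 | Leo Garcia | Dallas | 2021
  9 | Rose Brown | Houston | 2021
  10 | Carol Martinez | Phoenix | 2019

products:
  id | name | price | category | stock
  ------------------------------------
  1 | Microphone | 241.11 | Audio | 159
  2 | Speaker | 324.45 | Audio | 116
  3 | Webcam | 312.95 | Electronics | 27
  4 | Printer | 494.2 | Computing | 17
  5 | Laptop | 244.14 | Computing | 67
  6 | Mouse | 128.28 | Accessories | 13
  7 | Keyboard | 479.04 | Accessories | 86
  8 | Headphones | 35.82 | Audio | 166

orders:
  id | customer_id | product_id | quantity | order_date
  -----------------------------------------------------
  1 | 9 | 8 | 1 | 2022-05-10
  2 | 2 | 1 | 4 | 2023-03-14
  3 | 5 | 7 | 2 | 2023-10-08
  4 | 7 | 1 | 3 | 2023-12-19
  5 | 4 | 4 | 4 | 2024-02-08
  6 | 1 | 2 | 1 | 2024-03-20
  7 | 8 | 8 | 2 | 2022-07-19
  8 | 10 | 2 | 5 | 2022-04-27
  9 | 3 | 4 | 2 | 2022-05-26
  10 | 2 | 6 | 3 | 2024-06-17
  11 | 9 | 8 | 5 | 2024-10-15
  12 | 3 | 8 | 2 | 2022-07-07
SELECT c.id, p.name AS customer, c.quantity, c.order_date FROM orders c JOIN customers p ON c.customer_id = p.id

Execution result:
id | customer | quantity | order_date
1 | Rose Brown | 1 | 2022-05-10
2 | Jack Garcia | 4 | 2023-03-14
3 | Jack Johnson | 2 | 2023-10-08
4 | Mia Wilson | 3 | 2023-12-19
5 | Noah Williams | 4 | 2024-02-08
6 | Bob Martinez | 1 | 2024-03-20
7 | Leo Garcia | 2 | 2022-07-19
8 | Carol Martinez | 5 | 2022-04-27
9 | Jack Smith | 2 | 2022-05-26
10 | Jack Garcia | 3 | 2024-06-17
11 | Rose Brown | 5 | 2024-10-15
12 | Jack Smith | 2 | 2022-07-07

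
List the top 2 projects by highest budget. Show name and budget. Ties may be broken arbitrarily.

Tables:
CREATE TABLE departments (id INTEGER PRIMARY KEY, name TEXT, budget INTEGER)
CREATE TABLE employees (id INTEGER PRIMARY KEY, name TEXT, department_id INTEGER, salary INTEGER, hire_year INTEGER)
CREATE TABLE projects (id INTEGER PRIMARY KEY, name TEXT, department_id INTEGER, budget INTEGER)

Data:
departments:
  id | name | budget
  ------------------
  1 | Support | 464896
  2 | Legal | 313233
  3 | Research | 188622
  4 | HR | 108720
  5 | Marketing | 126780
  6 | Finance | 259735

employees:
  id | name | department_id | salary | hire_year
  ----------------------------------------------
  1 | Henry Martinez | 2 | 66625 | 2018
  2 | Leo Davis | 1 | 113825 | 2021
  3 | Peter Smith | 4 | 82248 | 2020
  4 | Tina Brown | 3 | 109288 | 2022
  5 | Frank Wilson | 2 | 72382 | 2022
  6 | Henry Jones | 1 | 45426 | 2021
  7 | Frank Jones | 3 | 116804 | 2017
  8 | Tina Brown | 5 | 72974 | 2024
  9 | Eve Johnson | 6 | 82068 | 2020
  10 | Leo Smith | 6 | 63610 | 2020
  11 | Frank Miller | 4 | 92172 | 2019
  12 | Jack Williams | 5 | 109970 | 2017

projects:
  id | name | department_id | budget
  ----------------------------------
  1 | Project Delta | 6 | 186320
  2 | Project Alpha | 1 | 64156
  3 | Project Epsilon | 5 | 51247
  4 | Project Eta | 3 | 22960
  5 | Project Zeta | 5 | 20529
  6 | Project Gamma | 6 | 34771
SELECT name, budget FROM projects ORDER BY budget DESC LIMIT 2

Execution result:
name | budget
Project Delta | 186320
Project Alpha | 64156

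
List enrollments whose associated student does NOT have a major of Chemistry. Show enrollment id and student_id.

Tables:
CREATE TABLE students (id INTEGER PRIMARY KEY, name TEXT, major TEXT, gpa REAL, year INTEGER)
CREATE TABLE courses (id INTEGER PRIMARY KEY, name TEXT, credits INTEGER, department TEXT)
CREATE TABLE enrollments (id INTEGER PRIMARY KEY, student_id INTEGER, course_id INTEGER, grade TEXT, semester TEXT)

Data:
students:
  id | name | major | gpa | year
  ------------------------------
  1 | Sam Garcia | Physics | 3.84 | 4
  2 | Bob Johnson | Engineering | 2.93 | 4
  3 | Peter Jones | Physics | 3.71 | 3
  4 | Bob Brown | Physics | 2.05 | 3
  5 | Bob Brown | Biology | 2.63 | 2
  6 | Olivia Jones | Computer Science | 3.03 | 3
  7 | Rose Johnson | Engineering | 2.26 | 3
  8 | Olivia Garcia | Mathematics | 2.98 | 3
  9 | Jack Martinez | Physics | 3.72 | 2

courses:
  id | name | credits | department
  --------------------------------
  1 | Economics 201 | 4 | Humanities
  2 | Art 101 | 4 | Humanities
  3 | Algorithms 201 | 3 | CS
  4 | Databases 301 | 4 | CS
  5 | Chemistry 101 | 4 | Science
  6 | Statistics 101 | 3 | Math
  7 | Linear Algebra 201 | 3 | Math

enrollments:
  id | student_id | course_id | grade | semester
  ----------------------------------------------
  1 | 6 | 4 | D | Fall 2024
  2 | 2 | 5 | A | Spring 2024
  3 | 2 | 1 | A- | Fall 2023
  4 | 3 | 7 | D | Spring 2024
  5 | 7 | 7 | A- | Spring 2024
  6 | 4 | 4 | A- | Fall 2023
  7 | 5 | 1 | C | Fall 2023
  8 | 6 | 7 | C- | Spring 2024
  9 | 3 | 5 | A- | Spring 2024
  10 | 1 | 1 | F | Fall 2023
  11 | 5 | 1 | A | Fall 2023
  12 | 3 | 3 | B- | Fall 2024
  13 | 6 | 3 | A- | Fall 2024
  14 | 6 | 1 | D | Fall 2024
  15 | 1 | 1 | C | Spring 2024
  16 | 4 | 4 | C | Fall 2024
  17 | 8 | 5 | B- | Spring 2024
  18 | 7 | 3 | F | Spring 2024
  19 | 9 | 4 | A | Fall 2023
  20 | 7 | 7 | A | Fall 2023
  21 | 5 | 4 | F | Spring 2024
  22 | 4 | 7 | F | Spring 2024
SELECT id, student_id FROM enrollments WHERE student_id NOT IN (SELECT id FROM students WHERE major = 'Chemistry')

Execution result:
id | student_id
1 | 6
2 | 2
3 | 2
4 | 3
5 | 7
6 | 4
7 | 5
8 | 6
9 | 3
10 | 1
11 | 5
12 | 3
13 | 6
14 | 6
15 | 1
16 | 4
17 | 8
18 | 7
19 | 9
20 | 7
21 | 5
22 | 4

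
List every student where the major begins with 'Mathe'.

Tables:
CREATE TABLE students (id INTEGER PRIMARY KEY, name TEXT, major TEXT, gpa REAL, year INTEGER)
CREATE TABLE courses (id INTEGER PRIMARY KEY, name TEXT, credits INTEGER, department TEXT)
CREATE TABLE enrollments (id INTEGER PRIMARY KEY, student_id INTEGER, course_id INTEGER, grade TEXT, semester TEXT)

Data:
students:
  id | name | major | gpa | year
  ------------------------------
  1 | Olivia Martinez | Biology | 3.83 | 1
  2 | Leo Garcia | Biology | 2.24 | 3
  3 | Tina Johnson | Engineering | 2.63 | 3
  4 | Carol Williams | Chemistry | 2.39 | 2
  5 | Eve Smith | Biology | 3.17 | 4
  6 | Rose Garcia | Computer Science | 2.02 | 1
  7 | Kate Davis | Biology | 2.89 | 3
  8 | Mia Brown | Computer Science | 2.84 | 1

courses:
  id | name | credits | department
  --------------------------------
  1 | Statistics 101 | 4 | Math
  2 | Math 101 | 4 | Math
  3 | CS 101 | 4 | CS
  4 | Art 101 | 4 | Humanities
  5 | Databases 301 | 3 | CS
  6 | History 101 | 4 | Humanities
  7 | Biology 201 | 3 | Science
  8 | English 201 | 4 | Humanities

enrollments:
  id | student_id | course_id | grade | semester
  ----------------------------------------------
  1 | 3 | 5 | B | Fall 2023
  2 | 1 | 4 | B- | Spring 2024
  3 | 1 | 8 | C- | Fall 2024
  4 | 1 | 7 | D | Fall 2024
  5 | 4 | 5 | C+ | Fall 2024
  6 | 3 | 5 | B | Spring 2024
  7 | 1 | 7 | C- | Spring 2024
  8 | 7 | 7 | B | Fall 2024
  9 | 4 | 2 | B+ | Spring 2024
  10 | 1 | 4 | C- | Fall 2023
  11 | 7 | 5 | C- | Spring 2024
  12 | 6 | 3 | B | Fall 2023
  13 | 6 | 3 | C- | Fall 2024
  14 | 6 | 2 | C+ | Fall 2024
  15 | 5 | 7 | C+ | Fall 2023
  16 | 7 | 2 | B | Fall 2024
SELECT name, major FROM students WHERE major LIKE 'Mathe%'

Execution result:
(no rows)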